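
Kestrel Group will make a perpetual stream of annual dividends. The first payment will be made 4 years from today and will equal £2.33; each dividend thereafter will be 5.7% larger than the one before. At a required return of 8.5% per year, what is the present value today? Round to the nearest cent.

Value at end of year 3: C₁ / (r − g) = £2.33 / (0.085 − 0.057) = £83.2143
Discount to today: PV = £83.2143 / (1 + 0.085)^3 = £83.2143 / 1.277289 = £65.15

£65.15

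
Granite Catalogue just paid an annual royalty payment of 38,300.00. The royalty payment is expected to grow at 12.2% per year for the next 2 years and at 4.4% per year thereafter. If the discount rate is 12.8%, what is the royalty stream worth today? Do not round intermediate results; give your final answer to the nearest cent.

D_1 = 42972.60000
D_2 = 48215.25720
Terminal value at year 2: TV = D_2×(1+g_2)/(r−g_2) = 50336.72852/0.084 = 599246.76806
P_0 = D_1/(1+r)^1 + D_2/(1+r)^2 + TV/(1+r)^2
    = 38096.27660 + 37893.63683 + 470963.77199 = 546953.68541

546953.69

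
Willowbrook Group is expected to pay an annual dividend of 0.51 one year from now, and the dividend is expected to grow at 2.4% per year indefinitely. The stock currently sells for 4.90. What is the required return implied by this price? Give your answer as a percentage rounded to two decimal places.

P = D₁/(r − g) ⇒ r = D₁/P + g = 0.5100/4.90 + 0.024 = 0.104082 + 0.024 = 0.128082

12.81%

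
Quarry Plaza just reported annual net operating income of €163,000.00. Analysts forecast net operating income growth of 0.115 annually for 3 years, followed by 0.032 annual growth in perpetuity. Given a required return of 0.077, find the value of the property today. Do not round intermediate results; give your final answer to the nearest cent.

€4672264.03

D_1 = 181745.00000
D_2 = 202645.67500
D_3 = 225949.92763
Terminal value at year 3: TV = D_3×(1+g_2)/(r−g_2) = 233180.32531/0.045 = 5181785.00687
P_0 = D_1/(1+r)^1 + D_2/(1+r)^2 + D_3/(1+r)^3 + TV/(1+r)^3
    = 168751.16063 + 174705.24058 + 180869.39949 + 4147938.22820 = 4672264.02890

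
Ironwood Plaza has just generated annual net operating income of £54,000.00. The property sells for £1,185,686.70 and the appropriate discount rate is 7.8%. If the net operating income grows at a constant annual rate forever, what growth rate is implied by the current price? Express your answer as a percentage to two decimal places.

P = D₀(1+g)/(r−g) ⇒ P(r−g) = D₀(1+g) ⇒ g(P+D₀) = P·r − D₀
g = (P·r − D₀)/(P + D₀) = (£1,185,686.70×0.078 − £54,000.00) / (£1,185,686.70 + £54,000.00) = 0.031043

3.10%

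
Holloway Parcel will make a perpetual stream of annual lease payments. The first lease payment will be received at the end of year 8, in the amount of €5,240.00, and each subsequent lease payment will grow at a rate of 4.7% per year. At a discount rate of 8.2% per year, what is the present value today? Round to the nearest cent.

€86232.79

Value at end of year 7: C₁ / (r − g) = €5,240.00 / (0.082 − 0.047) = €149,714.2857
Discount to today: PV = €149,714.2857 / (1 + 0.082)^7 = €149,714.2857 / 1.736164 = €86,232.79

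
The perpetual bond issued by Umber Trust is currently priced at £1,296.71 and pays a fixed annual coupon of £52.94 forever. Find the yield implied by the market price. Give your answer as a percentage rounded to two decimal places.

P = C/r ⇒ r = C/P = £52.94/£1,296.71 = 0.040826

4.08%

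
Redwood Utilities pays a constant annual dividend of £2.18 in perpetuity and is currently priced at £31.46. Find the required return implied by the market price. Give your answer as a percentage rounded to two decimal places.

6.93%

P = C/r ⇒ r = C/P = £2.18/£31.46 = 0.069294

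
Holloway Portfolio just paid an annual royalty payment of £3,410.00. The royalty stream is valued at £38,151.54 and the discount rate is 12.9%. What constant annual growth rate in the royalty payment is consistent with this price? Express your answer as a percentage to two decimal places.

3.64%

P = D₀(1+g)/(r−g) ⇒ P(r−g) = D₀(1+g) ⇒ g(P+D₀) = P·r − D₀
g = (P·r − D₀)/(P + D₀) = (£38,151.54×0.129 − £3,410.00) / (£38,151.54 + £3,410.00) = 0.036369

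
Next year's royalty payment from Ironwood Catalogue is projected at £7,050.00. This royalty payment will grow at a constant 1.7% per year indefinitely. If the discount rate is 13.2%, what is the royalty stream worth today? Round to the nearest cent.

Growing perpetuity: P = D₁ / (r − g) = £7,050.0000 / (0.132 − 0.017) = £61,304.35

£61304.35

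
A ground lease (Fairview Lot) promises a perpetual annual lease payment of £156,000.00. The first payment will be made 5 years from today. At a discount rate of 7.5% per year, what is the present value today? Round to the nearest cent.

Value at end of year 4: C / r = £156,000.00 / 0.075 = £2,080,000.0000
Discount to today: PV = £2,080,000.0000 / (1 + 0.075)^4 = £2,080,000.0000 / 1.335469 = £1,557,505.10

£1557505.10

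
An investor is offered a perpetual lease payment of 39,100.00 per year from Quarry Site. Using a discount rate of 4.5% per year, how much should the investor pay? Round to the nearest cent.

868888.89

Level perpetuity: PV = C / r = 39,100.00 / 0.045 = 868,888.89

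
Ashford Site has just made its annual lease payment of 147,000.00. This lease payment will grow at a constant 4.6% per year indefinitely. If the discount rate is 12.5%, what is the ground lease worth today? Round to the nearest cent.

D₁ = D₀ × (1 + g) = 147,000.00 × 1.046 = 153,762.0000
Growing perpetuity: P = D₁ / (r − g) = 153,762.0000 / (0.125 − 0.046) = 1,946,354.43

1946354.43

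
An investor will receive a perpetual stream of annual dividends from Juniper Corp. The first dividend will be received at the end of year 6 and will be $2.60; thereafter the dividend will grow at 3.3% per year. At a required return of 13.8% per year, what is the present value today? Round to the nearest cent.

$12.97

Value at end of year 5: C₁ / (r − g) = $2.60 / (0.138 − 0.033) = $24.7619
Discount to today: PV = $24.7619 / (1 + 0.138)^5 = $24.7619 / 1.908584 = $12.97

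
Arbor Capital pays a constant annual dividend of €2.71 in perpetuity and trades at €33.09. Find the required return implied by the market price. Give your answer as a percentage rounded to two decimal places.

P = C/r ⇒ r = C/P = €2.71/€33.09 = 0.081898

8.19%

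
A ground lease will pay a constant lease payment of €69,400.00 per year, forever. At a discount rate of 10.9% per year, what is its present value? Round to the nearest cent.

Level perpetuity: PV = C / r = €69,400.00 / 0.109 = €636,697.25

€636697.25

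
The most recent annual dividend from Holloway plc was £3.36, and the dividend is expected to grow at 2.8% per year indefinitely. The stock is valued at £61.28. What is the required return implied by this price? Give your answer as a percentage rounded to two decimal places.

D₁ = £3.36 × 1.028 = £3.4541
P = D₁/(r − g) ⇒ r = D₁/P + g = £3.4541/£61.28 + 0.028 = 0.056366 + 0.028 = 0.084366

8.44%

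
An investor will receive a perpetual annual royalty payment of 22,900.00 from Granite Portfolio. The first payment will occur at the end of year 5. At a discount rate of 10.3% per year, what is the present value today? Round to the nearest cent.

Value at end of year 4: C / r = 22,900.00 / 0.103 = 222,330.0971
Discount to today: PV = 222,330.0971 / (1 + 0.103)^4 = 222,330.0971 / 1.480137 = 150,209.09

150209.09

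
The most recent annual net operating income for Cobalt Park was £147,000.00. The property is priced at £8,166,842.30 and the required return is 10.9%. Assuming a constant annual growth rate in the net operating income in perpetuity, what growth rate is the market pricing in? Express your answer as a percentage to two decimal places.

P = D₀(1+g)/(r−g) ⇒ P(r−g) = D₀(1+g) ⇒ g(P+D₀) = P·r − D₀
g = (P·r − D₀)/(P + D₀) = (£8,166,842.30×0.109 − £147,000.00) / (£8,166,842.30 + £147,000.00) = 0.089391

8.94%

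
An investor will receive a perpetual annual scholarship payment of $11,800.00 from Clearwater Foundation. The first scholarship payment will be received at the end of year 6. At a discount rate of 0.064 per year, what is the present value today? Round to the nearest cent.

$135205.36

Value at end of year 5: C / r = $11,800.00 / 0.064 = $184,375.0000
Discount to today: PV = $184,375.0000 / (1 + 0.064)^5 = $184,375.0000 / 1.363666 = $135,205.36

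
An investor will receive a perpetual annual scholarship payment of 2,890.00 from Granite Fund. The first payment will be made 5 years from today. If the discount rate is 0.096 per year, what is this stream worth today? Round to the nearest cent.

20863.37

Value at end of year 4: C / r = 2,890.00 / 0.096 = 30,104.1667
Discount to today: PV = 30,104.1667 / (1 + 0.096)^4 = 30,104.1667 / 1.442920 = 20,863.37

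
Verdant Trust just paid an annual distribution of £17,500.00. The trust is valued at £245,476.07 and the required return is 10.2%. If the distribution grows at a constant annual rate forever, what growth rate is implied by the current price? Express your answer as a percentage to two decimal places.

2.87%

P = D₀(1+g)/(r−g) ⇒ P(r−g) = D₀(1+g) ⇒ g(P+D₀) = P·r − D₀
g = (P·r − D₀)/(P + D₀) = (£245,476.07×0.102 − £17,500.00) / (£245,476.07 + £17,500.00) = 0.028666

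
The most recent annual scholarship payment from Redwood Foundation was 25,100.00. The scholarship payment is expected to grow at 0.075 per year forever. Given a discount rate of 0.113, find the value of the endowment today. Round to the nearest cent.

710065.79

D₁ = D₀ × (1 + g) = 25,100.00 × 1.075 = 26,982.5000
Growing perpetuity: P = D₁ / (r − g) = 26,982.5000 / (0.113 − 0.075) = 710,065.79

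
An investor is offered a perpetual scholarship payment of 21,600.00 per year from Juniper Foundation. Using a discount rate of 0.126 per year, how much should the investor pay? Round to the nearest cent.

Level perpetuity: PV = C / r = 21,600.00 / 0.126 = 171,428.57

171428.57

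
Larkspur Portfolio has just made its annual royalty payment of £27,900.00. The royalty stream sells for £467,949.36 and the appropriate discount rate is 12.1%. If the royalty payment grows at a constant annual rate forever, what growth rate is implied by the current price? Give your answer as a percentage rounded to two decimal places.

5.79%

P = D₀(1+g)/(r−g) ⇒ P(r−g) = D₀(1+g) ⇒ g(P+D₀) = P·r − D₀
g = (P·r − D₀)/(P + D₀) = (£467,949.36×0.121 − £27,900.00) / (£467,949.36 + £27,900.00) = 0.057925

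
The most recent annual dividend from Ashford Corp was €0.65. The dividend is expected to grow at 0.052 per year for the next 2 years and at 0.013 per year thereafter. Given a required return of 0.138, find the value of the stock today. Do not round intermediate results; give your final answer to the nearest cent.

D_1 = 0.68380
D_2 = 0.71936
Terminal value at year 2: TV = D_2×(1+g_2)/(r−g_2) = 0.72871/0.125 = 5.82967
P_0 = D_1/(1+r)^1 + D_2/(1+r)^2 + TV/(1+r)^2
    = 0.60088 + 0.55547 + 4.50153 = 5.65787

€5.66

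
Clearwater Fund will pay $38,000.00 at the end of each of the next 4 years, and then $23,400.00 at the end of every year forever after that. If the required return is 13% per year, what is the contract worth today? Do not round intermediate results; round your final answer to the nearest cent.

$223427.28

PV of 4-year annuity: $38,000.00 × [1 − (1+0.13)^−4] / 0.13 = 113029.91037
Perpetuity value at year 4: $23,400.00 / 0.13 = 180000.00000
PV of perpetuity: 180000.00000 / (1+0.13)^4 = 110397.37098
Total PV = 113029.91037 + 110397.37098 = 223427.28135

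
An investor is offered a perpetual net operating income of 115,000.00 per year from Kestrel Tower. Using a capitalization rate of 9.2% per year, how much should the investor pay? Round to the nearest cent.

Level perpetuity: PV = C / r = 115,000.00 / 0.092 = 1,250,000.00

1250000.00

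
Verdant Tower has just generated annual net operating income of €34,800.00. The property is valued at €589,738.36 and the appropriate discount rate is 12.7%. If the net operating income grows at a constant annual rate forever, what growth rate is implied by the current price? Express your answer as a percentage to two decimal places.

P = D₀(1+g)/(r−g) ⇒ P(r−g) = D₀(1+g) ⇒ g(P+D₀) = P·r − D₀
g = (P·r − D₀)/(P + D₀) = (€589,738.36×0.127 − €34,800.00) / (€589,738.36 + €34,800.00) = 0.064202

6.42%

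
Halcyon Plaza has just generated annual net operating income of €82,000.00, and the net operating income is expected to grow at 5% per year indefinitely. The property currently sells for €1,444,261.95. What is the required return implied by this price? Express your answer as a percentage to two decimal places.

10.96%

D₁ = €82,000.00 × 1.05 = €86,100.0000
P = D₁/(r − g) ⇒ r = D₁/P + g = €86,100.0000/€1,444,261.95 + 0.05 = 0.059615 + 0.05 = 0.109615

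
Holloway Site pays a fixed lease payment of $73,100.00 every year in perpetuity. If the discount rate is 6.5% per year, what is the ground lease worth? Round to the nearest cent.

$1124615.38

Level perpetuity: PV = C / r = $73,100.00 / 0.065 = $1,124,615.38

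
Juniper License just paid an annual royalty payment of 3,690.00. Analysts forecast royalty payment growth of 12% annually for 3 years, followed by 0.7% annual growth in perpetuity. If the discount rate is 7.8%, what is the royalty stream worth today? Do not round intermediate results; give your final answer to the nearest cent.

D_1 = 4132.80000
D_2 = 4628.73600
D_3 = 5184.18432
Terminal value at year 3: TV = D_3×(1+g_2)/(r−g_2) = 5220.47361/0.071 = 73527.79733
P_0 = D_1/(1+r)^1 + D_2/(1+r)^2 + D_3/(1+r)^3 + TV/(1+r)^3
    = 3833.76623 + 3983.13375 + 4138.32078 + 58694.21161 = 70649.43237

70649.43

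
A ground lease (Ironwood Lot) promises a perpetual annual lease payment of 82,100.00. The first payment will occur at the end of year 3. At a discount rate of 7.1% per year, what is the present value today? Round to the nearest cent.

Value at end of year 2: C / r = 82,100.00 / 0.071 = 1,156,338.0282
Discount to today: PV = 1,156,338.0282 / (1 + 0.071)^2 = 1,156,338.0282 / 1.147041 = 1,008,105.23

1008105.23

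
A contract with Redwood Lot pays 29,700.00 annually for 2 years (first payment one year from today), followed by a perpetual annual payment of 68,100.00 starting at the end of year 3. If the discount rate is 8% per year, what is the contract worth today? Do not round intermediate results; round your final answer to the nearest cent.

PV of 2-year annuity: 29,700.00 × [1 − (1+0.08)^−2] / 0.08 = 52962.96296
Perpetuity value at year 2: 68,100.00 / 0.08 = 851250.00000
PV of perpetuity: 851250.00000 / (1+0.08)^2 = 729809.67078
Total PV = 52962.96296 + 729809.67078 = 782772.63374

782772.63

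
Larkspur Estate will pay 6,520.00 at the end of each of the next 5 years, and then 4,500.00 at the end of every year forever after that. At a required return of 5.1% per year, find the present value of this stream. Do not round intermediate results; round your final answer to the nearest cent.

PV of 5-year annuity: 6,520.00 × [1 − (1+0.051)^−5] / 0.051 = 28150.32679
Perpetuity value at year 5: 4,500.00 / 0.051 = 88235.29412
PV of perpetuity: 88235.29412 / (1+0.051)^5 = 68806.38759
Total PV = 28150.32679 + 68806.38759 = 96956.71438

96956.71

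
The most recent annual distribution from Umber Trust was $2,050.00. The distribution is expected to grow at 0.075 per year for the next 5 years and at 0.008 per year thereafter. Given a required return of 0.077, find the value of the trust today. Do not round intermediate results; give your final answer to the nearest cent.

D_1 = 2203.75000
D_2 = 2369.03125
D_3 = 2546.70859
D_4 = 2737.71174
D_5 = 2943.04012
Terminal value at year 5: TV = D_5×(1+g_2)/(r−g_2) = 2966.58444/0.069 = 42993.97739
P_0 = D_1/(1+r)^1 + D_2/(1+r)^2 + D_3/(1+r)^3 + D_4/(1+r)^4 + D_5/(1+r)^5 + TV/(1+r)^5
    = 2046.19313 + 2042.39333 + 2038.60058 + 2034.81488 + 2031.03621 + 29670.78982 = 39863.82795

$39863.83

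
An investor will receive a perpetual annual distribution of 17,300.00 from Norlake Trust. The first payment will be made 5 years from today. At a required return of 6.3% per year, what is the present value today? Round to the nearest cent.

215066.37

Value at end of year 4: C / r = 17,300.00 / 0.063 = 274,603.1746
Discount to today: PV = 274,603.1746 / (1 + 0.063)^4 = 274,603.1746 / 1.276830 = 215,066.37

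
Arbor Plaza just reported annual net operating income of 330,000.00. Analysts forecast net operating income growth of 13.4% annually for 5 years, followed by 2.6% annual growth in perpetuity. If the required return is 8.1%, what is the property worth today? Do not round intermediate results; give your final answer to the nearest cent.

9729668.12

D_1 = 374220.00000
D_2 = 424365.48000
D_3 = 481230.45432
D_4 = 545715.33520
D_5 = 618841.19012
Terminal value at year 5: TV = D_5×(1+g_2)/(r−g_2) = 634931.06106/0.055 = 11544201.11016
P_0 = D_1/(1+r)^1 + D_2/(1+r)^2 + D_3/(1+r)^3 + D_4/(1+r)^4 + D_5/(1+r)^5 + TV/(1+r)^5
    = 346179.46346 + 363152.18461 + 380957.05583 + 399634.87632 + 419228.44565 + 7820516.09529 = 9729668.12116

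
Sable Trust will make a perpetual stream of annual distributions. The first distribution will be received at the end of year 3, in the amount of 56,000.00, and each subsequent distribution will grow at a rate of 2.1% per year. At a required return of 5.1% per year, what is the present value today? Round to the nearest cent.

Value at end of year 2: C₁ / (r − g) = 56,000.00 / (0.051 − 0.021) = 1,866,666.6667
Discount to today: PV = 1,866,666.6667 / (1 + 0.051)^2 = 1,866,666.6667 / 1.104601 = 1,689,901.30

1689901.30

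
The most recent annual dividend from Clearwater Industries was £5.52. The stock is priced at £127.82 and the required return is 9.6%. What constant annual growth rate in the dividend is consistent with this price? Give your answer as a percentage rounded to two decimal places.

P = D₀(1+g)/(r−g) ⇒ P(r−g) = D₀(1+g) ⇒ g(P+D₀) = P·r − D₀
g = (P·r − D₀)/(P + D₀) = (£127.82×0.096 − £5.52) / (£127.82 + £5.52) = 0.050628

5.06%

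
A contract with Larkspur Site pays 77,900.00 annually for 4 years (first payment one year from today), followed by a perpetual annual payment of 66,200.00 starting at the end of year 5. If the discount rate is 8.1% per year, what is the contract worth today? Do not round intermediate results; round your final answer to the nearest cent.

PV of 4-year annuity: 77,900.00 × [1 − (1+0.081)^−4] / 0.081 = 257441.40984
Perpetuity value at year 4: 66,200.00 / 0.081 = 817283.95062
PV of perpetuity: 817283.95062 / (1+0.081)^4 = 598508.32377
Total PV = 257441.40984 + 598508.32377 = 855949.73361

855949.73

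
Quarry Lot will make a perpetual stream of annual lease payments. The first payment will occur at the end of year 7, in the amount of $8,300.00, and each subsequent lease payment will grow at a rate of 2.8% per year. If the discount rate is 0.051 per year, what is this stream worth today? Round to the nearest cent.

Value at end of year 6: C₁ / (r − g) = $8,300.00 / (0.051 − 0.028) = $360,869.5652
Discount to today: PV = $360,869.5652 / (1 + 0.051)^6 = $360,869.5652 / 1.347772 = $267,752.76

$267752.76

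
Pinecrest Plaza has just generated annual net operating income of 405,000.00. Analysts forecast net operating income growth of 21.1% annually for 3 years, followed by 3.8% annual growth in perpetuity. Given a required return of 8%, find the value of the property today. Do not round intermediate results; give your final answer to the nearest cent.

15645517.30

D_1 = 490455.00000
D_2 = 593941.00500
D_3 = 719262.55705
Terminal value at year 3: TV = D_3×(1+g_2)/(r−g_2) = 746594.53422/0.042 = 17776060.33865
P_0 = D_1/(1+r)^1 + D_2/(1+r)^2 + D_3/(1+r)^3 + TV/(1+r)^3
    = 454125.00000 + 509208.68056 + 570973.80755 + 14111209.81514 = 15645517.30324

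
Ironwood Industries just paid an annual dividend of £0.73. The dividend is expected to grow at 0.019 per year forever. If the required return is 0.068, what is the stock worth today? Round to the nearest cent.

D₁ = D₀ × (1 + g) = £0.73 × 1.019 = £0.7439
Growing perpetuity: P = D₁ / (r − g) = £0.7439 / (0.068 − 0.019) = £15.18

£15.18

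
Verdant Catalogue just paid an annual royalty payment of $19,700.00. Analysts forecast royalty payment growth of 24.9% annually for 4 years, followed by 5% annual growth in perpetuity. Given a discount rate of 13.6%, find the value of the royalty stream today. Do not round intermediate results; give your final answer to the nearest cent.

$451918.31

D_1 = 24605.30000
D_2 = 30732.01970
D_3 = 38384.29261
D_4 = 47941.98146
Terminal value at year 4: TV = D_4×(1+g_2)/(r−g_2) = 50339.08054/0.086 = 585338.14578
P_0 = D_1/(1+r)^1 + D_2/(1+r)^2 + D_3/(1+r)^3 + D_4/(1+r)^4 + TV/(1+r)^4
    = 21659.59507 + 23814.11465 + 26182.94824 + 28787.41404 + 351474.24119 = 451918.31318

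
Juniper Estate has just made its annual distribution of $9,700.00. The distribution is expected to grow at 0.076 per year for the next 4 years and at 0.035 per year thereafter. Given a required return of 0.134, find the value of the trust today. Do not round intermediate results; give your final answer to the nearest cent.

D_1 = 10437.20000
D_2 = 11230.42720
D_3 = 12083.93967
D_4 = 13002.31908
Terminal value at year 4: TV = D_4×(1+g_2)/(r−g_2) = 13457.40025/0.099 = 135933.33586
P_0 = D_1/(1+r)^1 + D_2/(1+r)^2 + D_3/(1+r)^3 + D_4/(1+r)^4 + TV/(1+r)^4
    = 9203.88007 + 8733.13488 + 8286.46661 + 7862.64380 + 82200.36700 = 116286.49236

$116286.49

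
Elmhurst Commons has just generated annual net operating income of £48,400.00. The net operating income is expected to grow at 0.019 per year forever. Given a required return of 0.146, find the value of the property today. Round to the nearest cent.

£388343.31

D₁ = D₀ × (1 + g) = £48,400.00 × 1.019 = £49,319.6000
Growing perpetuity: P = D₁ / (r − g) = £49,319.6000 / (0.146 − 0.019) = £388,343.31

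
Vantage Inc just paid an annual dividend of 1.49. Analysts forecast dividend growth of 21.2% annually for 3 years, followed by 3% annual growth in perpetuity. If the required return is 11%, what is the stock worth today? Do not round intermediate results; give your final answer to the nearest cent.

D_1 = 1.80588
D_2 = 2.18873
D_3 = 2.65274
Terminal value at year 3: TV = D_3×(1+g_2)/(r−g_2) = 2.73232/0.08 = 34.15398
P_0 = D_1/(1+r)^1 + D_2/(1+r)^2 + D_3/(1+r)^3 + TV/(1+r)^3
    = 1.62692 + 1.77642 + 1.93966 + 24.97310 = 30.31610

30.32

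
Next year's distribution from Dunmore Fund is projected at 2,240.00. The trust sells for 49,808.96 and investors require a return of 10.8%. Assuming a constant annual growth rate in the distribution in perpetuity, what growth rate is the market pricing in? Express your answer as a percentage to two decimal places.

6.30%

P = D₁/(r−g) ⇒ g = r − D₁/P = 0.108 − 2,240.00/49,808.96 = 0.063028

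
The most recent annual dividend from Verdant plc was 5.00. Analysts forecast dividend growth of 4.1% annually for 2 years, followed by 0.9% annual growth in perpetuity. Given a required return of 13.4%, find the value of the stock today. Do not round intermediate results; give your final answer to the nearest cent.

42.82

D_1 = 5.20500
D_2 = 5.41840
Terminal value at year 2: TV = D_2×(1+g_2)/(r−g_2) = 5.46717/0.125 = 43.73737
P_0 = D_1/(1+r)^1 + D_2/(1+r)^2 + TV/(1+r)^2
    = 4.58995 + 4.21352 + 34.01156 = 42.81503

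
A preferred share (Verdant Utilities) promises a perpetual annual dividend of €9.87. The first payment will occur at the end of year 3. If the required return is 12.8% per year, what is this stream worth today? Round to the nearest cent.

€60.60

Value at end of year 2: C / r = €9.87 / 0.128 = €77.1094
Discount to today: PV = €77.1094 / (1 + 0.128)^2 = €77.1094 / 1.272384 = €60.60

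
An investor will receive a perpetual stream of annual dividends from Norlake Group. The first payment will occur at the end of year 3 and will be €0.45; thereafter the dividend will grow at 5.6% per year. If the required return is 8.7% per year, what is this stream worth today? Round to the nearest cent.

€12.29

Value at end of year 2: C₁ / (r − g) = €0.45 / (0.087 − 0.056) = €14.5161
Discount to today: PV = €14.5161 / (1 + 0.087)^2 = €14.5161 / 1.181569 = €12.29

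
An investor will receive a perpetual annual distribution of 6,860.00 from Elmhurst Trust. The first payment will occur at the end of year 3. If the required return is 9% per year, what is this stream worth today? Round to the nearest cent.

Value at end of year 2: C / r = 6,860.00 / 0.09 = 76,222.2222
Discount to today: PV = 76,222.2222 / (1 + 0.09)^2 = 76,222.2222 / 1.188100 = 64,154.72

64154.72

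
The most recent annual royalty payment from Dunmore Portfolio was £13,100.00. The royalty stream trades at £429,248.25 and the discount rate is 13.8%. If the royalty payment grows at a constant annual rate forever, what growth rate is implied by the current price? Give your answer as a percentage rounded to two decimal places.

10.43%

P = D₀(1+g)/(r−g) ⇒ P(r−g) = D₀(1+g) ⇒ g(P+D₀) = P·r − D₀
g = (P·r − D₀)/(P + D₀) = (£429,248.25×0.138 − £13,100.00) / (£429,248.25 + £13,100.00) = 0.104298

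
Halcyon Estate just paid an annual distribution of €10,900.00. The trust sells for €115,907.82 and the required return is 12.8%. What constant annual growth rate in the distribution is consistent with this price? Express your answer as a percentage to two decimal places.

3.10%

P = D₀(1+g)/(r−g) ⇒ P(r−g) = D₀(1+g) ⇒ g(P+D₀) = P·r − D₀
g = (P·r − D₀)/(P + D₀) = (€115,907.82×0.128 − €10,900.00) / (€115,907.82 + €10,900.00) = 0.031041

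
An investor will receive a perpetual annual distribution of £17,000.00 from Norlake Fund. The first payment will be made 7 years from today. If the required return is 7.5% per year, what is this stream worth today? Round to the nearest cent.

£146871.28

Value at end of year 6: C / r = £17,000.00 / 0.075 = £226,666.6667
Discount to today: PV = £226,666.6667 / (1 + 0.075)^6 = £226,666.6667 / 1.543302 = £146,871.28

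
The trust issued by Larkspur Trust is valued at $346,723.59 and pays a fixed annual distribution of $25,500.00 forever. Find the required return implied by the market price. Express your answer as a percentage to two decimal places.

7.35%

P = C/r ⇒ r = C/P = $25,500.00/$346,723.59 = 0.073546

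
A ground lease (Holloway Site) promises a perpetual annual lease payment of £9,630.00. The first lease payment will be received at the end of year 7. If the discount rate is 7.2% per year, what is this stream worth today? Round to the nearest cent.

£88130.27

Value at end of year 6: C / r = £9,630.00 / 0.072 = £133,750.0000
Discount to today: PV = £133,750.0000 / (1 + 0.072)^6 = £133,750.0000 / 1.517640 = £88,130.27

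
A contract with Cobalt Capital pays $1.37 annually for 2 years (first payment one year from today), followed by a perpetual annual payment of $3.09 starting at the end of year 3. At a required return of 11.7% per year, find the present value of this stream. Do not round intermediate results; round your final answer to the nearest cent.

$23.49

PV of 2-year annuity: $1.37 × [1 − (1+0.117)^−2] / 0.117 = 2.32453
Perpetuity value at year 2: $3.09 / 0.117 = 26.41026
PV of perpetuity: 26.41026 / (1+0.117)^2 = 21.16734
Total PV = 2.32453 + 21.16734 = 23.49187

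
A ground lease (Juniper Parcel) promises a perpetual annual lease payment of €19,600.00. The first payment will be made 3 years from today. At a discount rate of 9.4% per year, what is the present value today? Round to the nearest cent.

€174218.22

Value at end of year 2: C / r = €19,600.00 / 0.094 = €208,510.6383
Discount to today: PV = €208,510.6383 / (1 + 0.094)^2 = €208,510.6383 / 1.196836 = €174,218.22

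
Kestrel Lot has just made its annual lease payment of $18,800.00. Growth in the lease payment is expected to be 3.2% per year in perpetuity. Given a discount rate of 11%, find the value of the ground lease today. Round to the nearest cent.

D₁ = D₀ × (1 + g) = $18,800.00 × 1.032 = $19,401.6000
Growing perpetuity: P = D₁ / (r − g) = $19,401.6000 / (0.11 − 0.032) = $248,738.46

$248738.46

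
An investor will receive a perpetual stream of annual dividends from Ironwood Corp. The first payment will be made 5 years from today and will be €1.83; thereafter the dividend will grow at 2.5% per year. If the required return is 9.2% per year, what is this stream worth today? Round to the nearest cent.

Value at end of year 4: C₁ / (r − g) = €1.83 / (0.092 − 0.025) = €27.3134
Discount to today: PV = €27.3134 / (1 + 0.092)^4 = €27.3134 / 1.421970 = €19.21

€19.21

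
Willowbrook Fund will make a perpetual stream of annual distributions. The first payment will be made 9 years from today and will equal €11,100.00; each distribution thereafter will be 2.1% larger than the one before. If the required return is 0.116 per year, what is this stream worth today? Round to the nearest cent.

€48560.80

Value at end of year 8: C₁ / (r − g) = €11,100.00 / (0.116 − 0.021) = €116,842.1053
Discount to today: PV = €116,842.1053 / (1 + 0.116)^8 = €116,842.1053 / 2.406099 = €48,560.80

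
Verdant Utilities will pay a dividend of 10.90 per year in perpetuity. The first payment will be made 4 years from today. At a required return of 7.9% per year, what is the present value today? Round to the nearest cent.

Value at end of year 3: C / r = 10.90 / 0.079 = 137.9747
Discount to today: PV = 137.9747 / (1 + 0.079)^3 = 137.9747 / 1.256216 = 109.83

109.83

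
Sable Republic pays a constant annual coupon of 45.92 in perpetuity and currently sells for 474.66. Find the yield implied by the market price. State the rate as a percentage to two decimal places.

9.67%

P = C/r ⇒ r = C/P = 45.92/474.66 = 0.096743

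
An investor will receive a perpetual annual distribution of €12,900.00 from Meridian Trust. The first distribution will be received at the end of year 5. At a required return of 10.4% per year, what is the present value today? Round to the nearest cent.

€83498.77

Value at end of year 4: C / r = €12,900.00 / 0.104 = €124,038.4615
Discount to today: PV = €124,038.4615 / (1 + 0.104)^4 = €124,038.4615 / 1.485512 = €83,498.77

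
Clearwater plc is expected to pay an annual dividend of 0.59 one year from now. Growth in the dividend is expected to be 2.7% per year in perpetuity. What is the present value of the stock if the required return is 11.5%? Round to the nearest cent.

Growing perpetuity: P = D₁ / (r − g) = 0.5900 / (0.115 − 0.027) = 6.70

6.70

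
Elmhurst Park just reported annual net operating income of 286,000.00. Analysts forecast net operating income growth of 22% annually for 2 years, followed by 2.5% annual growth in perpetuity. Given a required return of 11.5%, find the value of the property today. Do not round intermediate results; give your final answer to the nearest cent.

D_1 = 348920.00000
D_2 = 425682.40000
Terminal value at year 2: TV = D_2×(1+g_2)/(r−g_2) = 436324.46000/0.09 = 4848049.55556
P_0 = D_1/(1+r)^1 + D_2/(1+r)^2 + TV/(1+r)^2
    = 312932.73543 + 342401.73742 + 3899575.34280 = 4554909.81565

4554909.82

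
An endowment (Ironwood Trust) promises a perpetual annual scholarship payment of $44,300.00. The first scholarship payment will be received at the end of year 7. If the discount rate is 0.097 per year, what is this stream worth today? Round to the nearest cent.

Value at end of year 6: C / r = $44,300.00 / 0.097 = $456,701.0309
Discount to today: PV = $456,701.0309 / (1 + 0.097)^6 = $456,701.0309 / 1.742769 = $262,054.86

$262054.86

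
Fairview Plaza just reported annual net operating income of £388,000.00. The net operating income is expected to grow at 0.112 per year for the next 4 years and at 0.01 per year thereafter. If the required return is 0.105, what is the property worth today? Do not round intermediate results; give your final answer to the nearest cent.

D_1 = 431456.00000
D_2 = 479779.07200
D_3 = 533514.32806
D_4 = 593267.93281
Terminal value at year 4: TV = D_4×(1+g_2)/(r−g_2) = 599200.61214/0.095 = 6307374.86458
P_0 = D_1/(1+r)^1 + D_2/(1+r)^2 + D_3/(1+r)^3 + D_4/(1+r)^4 + TV/(1+r)^4
    = 390457.91855 + 392931.40763 + 395420.56587 + 397925.49253 + 4230576.28899 = 5807311.67357

£5807311.67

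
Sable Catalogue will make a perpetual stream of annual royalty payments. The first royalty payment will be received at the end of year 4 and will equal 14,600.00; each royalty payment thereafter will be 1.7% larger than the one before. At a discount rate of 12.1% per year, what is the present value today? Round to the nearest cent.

Value at end of year 3: C₁ / (r − g) = 14,600.00 / (0.121 − 0.017) = 140,384.6154
Discount to today: PV = 140,384.6154 / (1 + 0.121)^3 = 140,384.6154 / 1.408695 = 99,655.82

99655.82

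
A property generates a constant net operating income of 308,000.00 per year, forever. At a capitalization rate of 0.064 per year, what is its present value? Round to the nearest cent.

Level perpetuity: PV = C / r = 308,000.00 / 0.064 = 4,812,500.00

4812500.00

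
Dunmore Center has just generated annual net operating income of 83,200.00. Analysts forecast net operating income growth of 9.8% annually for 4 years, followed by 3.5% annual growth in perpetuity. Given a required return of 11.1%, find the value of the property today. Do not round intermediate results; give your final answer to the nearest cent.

D_1 = 91353.60000
D_2 = 100306.25280
D_3 = 110136.26557
D_4 = 120929.61960
Terminal value at year 4: TV = D_4×(1+g_2)/(r−g_2) = 125162.15629/0.076 = 1646870.47746
P_0 = D_1/(1+r)^1 + D_2/(1+r)^2 + D_3/(1+r)^3 + D_4/(1+r)^4 + TV/(1+r)^4
    = 82226.46265 + 81264.31682 + 80313.42922 + 79373.66813 + 1080944.03302 = 1404121.90983

1404121.91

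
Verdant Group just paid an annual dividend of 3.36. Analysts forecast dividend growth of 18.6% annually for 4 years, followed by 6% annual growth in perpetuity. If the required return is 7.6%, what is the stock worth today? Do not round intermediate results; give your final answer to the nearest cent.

345.80

D_1 = 3.98496
D_2 = 4.72616
D_3 = 5.60523
D_4 = 6.64780
Terminal value at year 4: TV = D_4×(1+g_2)/(r−g_2) = 7.04667/0.016 = 440.41684
P_0 = D_1/(1+r)^1 + D_2/(1+r)^2 + D_3/(1+r)^3 + D_4/(1+r)^4 + TV/(1+r)^4
    = 3.70349 + 4.08210 + 4.49942 + 4.95940 + 328.56011 = 345.80452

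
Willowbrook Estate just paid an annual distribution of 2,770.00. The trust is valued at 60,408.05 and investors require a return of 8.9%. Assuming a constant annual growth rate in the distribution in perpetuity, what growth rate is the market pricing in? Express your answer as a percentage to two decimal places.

P = D₀(1+g)/(r−g) ⇒ P(r−g) = D₀(1+g) ⇒ g(P+D₀) = P·r − D₀
g = (P·r − D₀)/(P + D₀) = (60,408.05×0.089 − 2,770.00) / (60,408.05 + 2,770.00) = 0.041254

4.13%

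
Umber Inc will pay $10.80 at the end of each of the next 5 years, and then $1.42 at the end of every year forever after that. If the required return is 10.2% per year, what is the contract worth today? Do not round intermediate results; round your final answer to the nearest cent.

PV of 5-year annuity: $10.80 × [1 − (1+0.102)^−5] / 0.102 = 40.73217
Perpetuity value at year 5: $1.42 / 0.102 = 13.92157
PV of perpetuity: 13.92157 / (1+0.102)^5 = 8.56604
Total PV = 40.73217 + 8.56604 = 49.29822

$49.30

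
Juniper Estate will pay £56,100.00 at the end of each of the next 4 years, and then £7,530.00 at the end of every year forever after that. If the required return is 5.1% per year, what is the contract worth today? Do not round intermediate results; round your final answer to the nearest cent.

£319474.56

PV of 4-year annuity: £56,100.00 × [1 − (1+0.051)^−4] / 0.051 = 198466.60010
Perpetuity value at year 4: £7,530.00 / 0.051 = 147647.05882
PV of perpetuity: 147647.05882 / (1+0.051)^4 = 121007.95902
Total PV = 198466.60010 + 121007.95902 = 319474.55912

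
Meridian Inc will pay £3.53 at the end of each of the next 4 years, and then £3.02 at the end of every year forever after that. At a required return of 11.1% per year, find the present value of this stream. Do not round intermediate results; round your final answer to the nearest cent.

PV of 4-year annuity: £3.53 × [1 − (1+0.111)^−4] / 0.111 = 10.92829
Perpetuity value at year 4: £3.02 / 0.111 = 27.20721
PV of perpetuity: 27.20721 / (1+0.111)^4 = 17.85779
Total PV = 10.92829 + 17.85779 = 28.78608

£28.79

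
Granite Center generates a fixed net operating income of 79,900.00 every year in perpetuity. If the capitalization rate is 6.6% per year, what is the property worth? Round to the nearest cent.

Level perpetuity: PV = C / r = 79,900.00 / 0.066 = 1,210,606.06

1210606.06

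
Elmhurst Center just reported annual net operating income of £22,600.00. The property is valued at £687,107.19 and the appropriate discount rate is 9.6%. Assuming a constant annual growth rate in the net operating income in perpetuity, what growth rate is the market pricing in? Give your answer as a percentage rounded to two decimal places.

6.11%

P = D₀(1+g)/(r−g) ⇒ P(r−g) = D₀(1+g) ⇒ g(P+D₀) = P·r − D₀
g = (P·r − D₀)/(P + D₀) = (£687,107.19×0.096 − £22,600.00) / (£687,107.19 + £22,600.00) = 0.061099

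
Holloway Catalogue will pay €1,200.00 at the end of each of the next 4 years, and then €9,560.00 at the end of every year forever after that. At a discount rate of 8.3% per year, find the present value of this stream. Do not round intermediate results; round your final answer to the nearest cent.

PV of 4-year annuity: €1,200.00 × [1 − (1+0.083)^−4] / 0.083 = 3948.15533
Perpetuity value at year 4: €9,560.00 / 0.083 = 115180.72289
PV of perpetuity: 115180.72289 / (1+0.083)^4 = 83727.08541
Total PV = 3948.15533 + 83727.08541 = 87675.24074

€87675.24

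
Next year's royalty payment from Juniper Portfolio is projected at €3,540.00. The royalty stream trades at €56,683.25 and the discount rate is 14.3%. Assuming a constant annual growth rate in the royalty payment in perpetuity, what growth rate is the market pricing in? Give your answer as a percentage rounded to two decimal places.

8.05%

P = D₁/(r−g) ⇒ g = r − D₁/P = 0.143 − €3,540.00/€56,683.25 = 0.080548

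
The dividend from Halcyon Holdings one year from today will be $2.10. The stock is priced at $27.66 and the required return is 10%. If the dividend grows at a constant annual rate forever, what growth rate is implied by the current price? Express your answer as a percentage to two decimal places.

2.41%

P = D₁/(r−g) ⇒ g = r − D₁/P = 0.1 − $2.10/$27.66 = 0.024078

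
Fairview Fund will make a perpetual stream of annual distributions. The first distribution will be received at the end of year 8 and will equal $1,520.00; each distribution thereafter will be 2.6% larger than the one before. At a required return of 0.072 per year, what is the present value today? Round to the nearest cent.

Value at end of year 7: C₁ / (r − g) = $1,520.00 / (0.072 − 0.026) = $33,043.4783
Discount to today: PV = $33,043.4783 / (1 + 0.072)^7 = $33,043.4783 / 1.626910 = $20,310.58

$20310.58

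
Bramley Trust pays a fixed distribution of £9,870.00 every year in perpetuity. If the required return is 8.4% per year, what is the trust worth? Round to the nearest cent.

Level perpetuity: PV = C / r = £9,870.00 / 0.084 = £117,500.00

£117500.00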